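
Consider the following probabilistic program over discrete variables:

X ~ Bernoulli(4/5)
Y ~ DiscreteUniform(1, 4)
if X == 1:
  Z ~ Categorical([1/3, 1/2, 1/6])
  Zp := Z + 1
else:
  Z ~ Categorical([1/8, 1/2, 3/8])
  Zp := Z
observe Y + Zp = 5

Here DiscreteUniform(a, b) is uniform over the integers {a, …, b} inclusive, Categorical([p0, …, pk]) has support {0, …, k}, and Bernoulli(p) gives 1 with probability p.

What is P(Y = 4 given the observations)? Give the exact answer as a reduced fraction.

Enumerate traces; 5 have nonzero weight after conditioning:
  (X=0, Y=3, Z=2) weight 3/160
  (X=0, Y=4, Z=1) weight 1/40
  (X=1, Y=2, Z=2) weight 1/30
  (X=1, Y=3, Z=1) weight 1/10
  (X=1, Y=4, Z=0) weight 1/15
Group by Y:
  weight(Y=2) = 1/30
  weight(Y=3) = 19/160
  weight(Y=4) = 11/120
Total weight = 1/30 + 19/160 + 11/120 = 39/160
P(Y=2 | obs) = 1/30 / 39/160 = 16/117
P(Y=3 | obs) = 19/160 / 39/160 = 19/39
P(Y=4 | obs) = 11/120 / 39/160 = 44/117

P(Y = 4 | obs) = 44/117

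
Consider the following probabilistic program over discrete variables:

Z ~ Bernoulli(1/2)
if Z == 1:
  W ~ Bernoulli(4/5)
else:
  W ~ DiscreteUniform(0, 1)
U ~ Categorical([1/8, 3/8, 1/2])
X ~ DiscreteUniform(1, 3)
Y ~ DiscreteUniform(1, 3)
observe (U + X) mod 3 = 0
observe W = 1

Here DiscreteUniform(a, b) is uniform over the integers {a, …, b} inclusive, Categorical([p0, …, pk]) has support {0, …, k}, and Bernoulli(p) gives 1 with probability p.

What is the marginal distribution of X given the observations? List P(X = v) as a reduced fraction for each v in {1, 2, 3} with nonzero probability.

P(X=1) = 1/2, P(X=2) = 3/8, P(X=3) = 1/8

Enumerate traces; 18 have nonzero weight after conditioning:
  (Z=0, W=1, U=0, X=3, Y=1) weight 1/288
  (Z=0, W=1, U=0, X=3, Y=2) weight 1/288
  (Z=0, W=1, U=0, X=3, Y=3) weight 1/288
  (Z=0, W=1, U=1, X=2, Y=1) weight 1/96
  (Z=0, W=1, U=1, X=2, Y=2) weight 1/96
  (Z=0, W=1, U=1, X=2, Y=3) weight 1/96
  (Z=0, W=1, U=2, X=1, Y=1) weight 1/72
  (Z=0, W=1, U=2, X=1, Y=2) weight 1/72
  … 10 more
Group by X:
  weight(X=1) = 13/120
  weight(X=2) = 13/160
  weight(X=3) = 13/480
Total weight = 13/120 + 13/160 + 13/480 = 13/60
P(X=1 | obs) = 13/120 / 13/60 = 1/2
P(X=2 | obs) = 13/160 / 13/60 = 3/8
P(X=3 | obs) = 13/480 / 13/60 = 1/8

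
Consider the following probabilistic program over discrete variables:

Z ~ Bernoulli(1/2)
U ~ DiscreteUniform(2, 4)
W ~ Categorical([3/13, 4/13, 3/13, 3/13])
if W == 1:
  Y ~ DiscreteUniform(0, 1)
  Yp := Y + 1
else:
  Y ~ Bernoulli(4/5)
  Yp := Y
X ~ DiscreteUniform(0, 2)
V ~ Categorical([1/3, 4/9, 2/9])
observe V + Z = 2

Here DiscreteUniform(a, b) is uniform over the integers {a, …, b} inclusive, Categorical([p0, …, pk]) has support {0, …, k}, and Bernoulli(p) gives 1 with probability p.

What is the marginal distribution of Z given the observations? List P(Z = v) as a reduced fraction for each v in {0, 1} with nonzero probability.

Enumerate traces; 144 have nonzero weight after conditioning:
  (Z=0, U=2, W=0, Y=0, X=0, V=2) weight 1/1755
  (Z=0, U=2, W=0, Y=0, X=1, V=2) weight 1/1755
  (Z=0, U=2, W=0, Y=0, X=2, V=2) weight 1/1755
  (Z=0, U=2, W=0, Y=1, X=0, V=2) weight 4/1755
  (Z=0, U=2, W=0, Y=1, X=1, V=2) weight 4/1755
  (Z=0, U=2, W=0, Y=1, X=2, V=2) weight 4/1755
  (Z=0, U=2, W=1, Y=0, X=0, V=2) weight 2/1053
  (Z=0, U=2, W=1, Y=0, X=1, V=2) weight 2/1053
  (Z=1, U=2, W=0, Y=0, X=0, V=1) weight 2/1755
  … 135 more
Group by Z:
  weight(Z=0) = 1/9
  weight(Z=1) = 2/9
Total weight = 1/9 + 2/9 = 1/3
P(Z=0 | obs) = 1/9 / 1/3 = 1/3
P(Z=1 | obs) = 2/9 / 1/3 = 2/3

P(Z=0) = 1/3, P(Z=1) = 2/3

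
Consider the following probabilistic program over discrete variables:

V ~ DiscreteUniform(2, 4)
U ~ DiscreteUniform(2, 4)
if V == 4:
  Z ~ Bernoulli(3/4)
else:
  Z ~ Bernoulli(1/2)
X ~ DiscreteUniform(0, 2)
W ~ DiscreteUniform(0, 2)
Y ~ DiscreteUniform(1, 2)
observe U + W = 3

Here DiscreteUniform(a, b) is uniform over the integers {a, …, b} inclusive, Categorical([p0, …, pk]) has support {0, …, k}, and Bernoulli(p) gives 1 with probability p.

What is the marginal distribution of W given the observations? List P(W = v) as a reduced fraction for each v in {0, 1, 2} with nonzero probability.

Enumerate traces; 72 have nonzero weight after conditioning:
  (V=2, U=2, Z=0, X=0, W=1, Y=1) weight 1/324
  (V=2, U=2, Z=0, X=0, W=1, Y=2) weight 1/324
  (V=2, U=2, Z=0, X=1, W=1, Y=1) weight 1/324
  (V=2, U=2, Z=0, X=1, W=1, Y=2) weight 1/324
  (V=2, U=2, Z=0, X=2, W=1, Y=1) weight 1/324
  (V=2, U=2, Z=0, X=2, W=1, Y=2) weight 1/324
  (V=2, U=2, Z=1, X=0, W=1, Y=1) weight 1/324
  (V=2, U=2, Z=1, X=0, W=1, Y=2) weight 1/324
  (V=2, U=3, Z=0, X=0, W=0, Y=1) weight 1/324
  … 63 more
Group by W:
  weight(W=0) = 1/9
  weight(W=1) = 1/9
Total weight = 1/9 + 1/9 = 2/9
P(W=0 | obs) = 1/9 / 2/9 = 1/2
P(W=1 | obs) = 1/9 / 2/9 = 1/2

P(W=0) = 1/2, P(W=1) = 1/2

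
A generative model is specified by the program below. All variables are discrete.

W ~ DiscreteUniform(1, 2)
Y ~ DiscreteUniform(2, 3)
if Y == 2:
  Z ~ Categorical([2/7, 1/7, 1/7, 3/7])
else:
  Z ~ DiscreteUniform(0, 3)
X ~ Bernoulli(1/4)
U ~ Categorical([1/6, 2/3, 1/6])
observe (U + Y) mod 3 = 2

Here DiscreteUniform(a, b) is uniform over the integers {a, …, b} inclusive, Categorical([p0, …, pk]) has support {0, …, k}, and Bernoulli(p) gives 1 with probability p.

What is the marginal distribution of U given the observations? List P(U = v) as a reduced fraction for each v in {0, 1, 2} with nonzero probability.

P(U=0) = 1/2, P(U=2) = 1/2

Enumerate traces; 32 have nonzero weight after conditioning:
  (W=1, Y=2, Z=0, X=0, U=0) weight 1/112
  (W=1, Y=2, Z=0, X=1, U=0) weight 1/336
  (W=1, Y=2, Z=1, X=0, U=0) weight 1/224
  (W=1, Y=2, Z=1, X=1, U=0) weight 1/672
  (W=1, Y=2, Z=2, X=0, U=0) weight 1/224
  (W=1, Y=2, Z=2, X=1, U=0) weight 1/672
  (W=1, Y=2, Z=3, X=0, U=0) weight 3/224
  (W=1, Y=2, Z=3, X=1, U=0) weight 1/224
  (W=1, Y=3, Z=0, X=0, U=2) weight 1/128
  … 23 more
Group by U:
  weight(U=0) = 1/12
  weight(U=2) = 1/12
Total weight = 1/12 + 1/12 = 1/6
P(U=0 | obs) = 1/12 / 1/6 = 1/2
P(U=2 | obs) = 1/12 / 1/6 = 1/2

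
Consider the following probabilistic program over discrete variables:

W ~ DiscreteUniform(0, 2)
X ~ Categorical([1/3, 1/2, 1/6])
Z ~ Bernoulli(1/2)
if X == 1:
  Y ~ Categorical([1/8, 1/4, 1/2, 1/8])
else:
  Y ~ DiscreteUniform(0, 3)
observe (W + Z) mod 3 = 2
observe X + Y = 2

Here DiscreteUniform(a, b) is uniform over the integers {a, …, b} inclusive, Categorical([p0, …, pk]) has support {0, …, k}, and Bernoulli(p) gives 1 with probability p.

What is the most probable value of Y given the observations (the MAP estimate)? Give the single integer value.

Enumerate traces; 6 have nonzero weight after conditioning:
  (W=1, X=0, Z=1, Y=2) weight 1/72
  (W=1, X=1, Z=1, Y=1) weight 1/48
  (W=1, X=2, Z=1, Y=0) weight 1/144
  (W=2, X=0, Z=0, Y=2) weight 1/72
  (W=2, X=1, Z=0, Y=1) weight 1/48
  (W=2, X=2, Z=0, Y=0) weight 1/144
Group by Y:
  weight(Y=0) = 1/72
  weight(Y=1) = 1/24
  weight(Y=2) = 1/36
Total weight = 1/72 + 1/24 + 1/36 = 1/12
P(Y=0 | obs) = 1/72 / 1/12 = 1/6
P(Y=1 | obs) = 1/24 / 1/12 = 1/2
P(Y=2 | obs) = 1/36 / 1/12 = 1/3
argmax = 1

argmax_v P(Y = v | obs) = 1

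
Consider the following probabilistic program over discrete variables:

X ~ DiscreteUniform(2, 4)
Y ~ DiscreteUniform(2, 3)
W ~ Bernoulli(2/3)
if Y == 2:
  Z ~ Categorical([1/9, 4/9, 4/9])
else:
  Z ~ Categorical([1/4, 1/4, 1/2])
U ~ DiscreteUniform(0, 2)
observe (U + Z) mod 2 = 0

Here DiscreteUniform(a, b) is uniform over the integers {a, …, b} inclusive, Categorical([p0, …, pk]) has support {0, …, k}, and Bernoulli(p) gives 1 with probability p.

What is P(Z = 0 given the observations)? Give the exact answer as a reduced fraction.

Enumerate traces; 60 have nonzero weight after conditioning:
  (X=2, Y=2, W=0, Z=0, U=0) weight 1/486
  (X=2, Y=2, W=0, Z=0, U=2) weight 1/486
  (X=2, Y=2, W=0, Z=1, U=1) weight 2/243
  (X=2, Y=2, W=0, Z=2, U=0) weight 2/243
  (X=2, Y=2, W=0, Z=2, U=2) weight 2/243
  (X=2, Y=2, W=1, Z=0, U=0) weight 1/243
  (X=2, Y=2, W=1, Z=0, U=2) weight 1/243
  (X=2, Y=2, W=1, Z=1, U=1) weight 4/243
  … 52 more
Group by Z:
  weight(Z=0) = 13/108
  weight(Z=1) = 25/216
  weight(Z=2) = 17/54
Total weight = 13/108 + 25/216 + 17/54 = 119/216
P(Z=0 | obs) = 13/108 / 119/216 = 26/119
P(Z=1 | obs) = 25/216 / 119/216 = 25/119
P(Z=2 | obs) = 17/54 / 119/216 = 4/7

P(Z = 0 | obs) = 26/119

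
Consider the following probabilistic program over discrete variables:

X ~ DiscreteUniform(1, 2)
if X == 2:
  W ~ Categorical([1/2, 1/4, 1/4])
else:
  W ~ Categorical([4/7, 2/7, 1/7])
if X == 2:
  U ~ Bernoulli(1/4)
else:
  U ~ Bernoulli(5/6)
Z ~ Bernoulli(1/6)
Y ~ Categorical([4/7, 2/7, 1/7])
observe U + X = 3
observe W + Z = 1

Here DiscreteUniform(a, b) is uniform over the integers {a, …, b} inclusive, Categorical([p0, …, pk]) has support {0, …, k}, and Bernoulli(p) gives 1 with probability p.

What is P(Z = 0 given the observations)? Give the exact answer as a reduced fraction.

Enumerate traces; 6 have nonzero weight after conditioning:
  (X=2, W=0, U=1, Z=1, Y=0) weight 1/168
  (X=2, W=0, U=1, Z=1, Y=1) weight 1/336
  (X=2, W=0, U=1, Z=1, Y=2) weight 1/672
  (X=2, W=1, U=1, Z=0, Y=0) weight 5/336
  (X=2, W=1, U=1, Z=0, Y=1) weight 5/672
  (X=2, W=1, U=1, Z=0, Y=2) weight 5/1344
Group by Z:
  weight(Z=0) = 5/192
  weight(Z=1) = 1/96
Total weight = 5/192 + 1/96 = 7/192
P(Z=0 | obs) = 5/192 / 7/192 = 5/7
P(Z=1 | obs) = 1/96 / 7/192 = 2/7

P(Z = 0 | obs) = 5/7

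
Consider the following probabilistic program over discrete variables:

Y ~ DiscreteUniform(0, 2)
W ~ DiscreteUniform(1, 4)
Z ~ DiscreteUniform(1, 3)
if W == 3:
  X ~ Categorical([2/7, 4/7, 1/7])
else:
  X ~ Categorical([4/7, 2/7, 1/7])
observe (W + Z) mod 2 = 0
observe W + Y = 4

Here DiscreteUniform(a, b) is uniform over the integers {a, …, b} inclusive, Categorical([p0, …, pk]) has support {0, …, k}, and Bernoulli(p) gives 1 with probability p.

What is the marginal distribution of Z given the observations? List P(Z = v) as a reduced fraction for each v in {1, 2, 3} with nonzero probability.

Enumerate traces; 12 have nonzero weight after conditioning:
  (Y=0, W=4, Z=2, X=0) weight 1/63
  (Y=0, W=4, Z=2, X=1) weight 1/126
  (Y=0, W=4, Z=2, X=2) weight 1/252
  (Y=1, W=3, Z=1, X=0) weight 1/126
  (Y=1, W=3, Z=1, X=1) weight 1/63
  (Y=1, W=3, Z=1, X=2) weight 1/252
  (Y=1, W=3, Z=3, X=0) weight 1/126
  (Y=1, W=3, Z=3, X=1) weight 1/63
  … 4 more
Group by Z:
  weight(Z=1) = 1/36
  weight(Z=2) = 1/18
  weight(Z=3) = 1/36
Total weight = 1/36 + 1/18 + 1/36 = 1/9
P(Z=1 | obs) = 1/36 / 1/9 = 1/4
P(Z=2 | obs) = 1/18 / 1/9 = 1/2
P(Z=3 | obs) = 1/36 / 1/9 = 1/4

P(Z=1) = 1/4, P(Z=2) = 1/2, P(Z=3) = 1/4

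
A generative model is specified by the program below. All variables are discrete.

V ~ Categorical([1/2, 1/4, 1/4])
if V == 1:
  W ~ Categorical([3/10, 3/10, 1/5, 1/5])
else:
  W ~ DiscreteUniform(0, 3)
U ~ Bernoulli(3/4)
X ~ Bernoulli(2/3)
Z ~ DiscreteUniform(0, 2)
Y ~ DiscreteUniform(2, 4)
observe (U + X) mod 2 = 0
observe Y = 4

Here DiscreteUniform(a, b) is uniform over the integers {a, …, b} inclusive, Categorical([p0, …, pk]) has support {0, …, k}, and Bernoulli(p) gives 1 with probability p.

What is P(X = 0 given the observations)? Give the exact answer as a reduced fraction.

P(X = 0 | obs) = 1/7

Enumerate traces; 72 have nonzero weight after conditioning:
  (V=0, W=0, U=0, X=0, Z=0, Y=4) weight 1/864
  (V=0, W=0, U=0, X=0, Z=1, Y=4) weight 1/864
  (V=0, W=0, U=0, X=0, Z=2, Y=4) weight 1/864
  (V=0, W=0, U=1, X=1, Z=0, Y=4) weight 1/144
  (V=0, W=0, U=1, X=1, Z=1, Y=4) weight 1/144
  (V=0, W=0, U=1, X=1, Z=2, Y=4) weight 1/144
  (V=0, W=1, U=0, X=0, Z=0, Y=4) weight 1/864
  (V=0, W=1, U=0, X=0, Z=1, Y=4) weight 1/864
  … 64 more
Group by X:
  weight(X=0) = 1/36
  weight(X=1) = 1/6
Total weight = 1/36 + 1/6 = 7/36
P(X=0 | obs) = 1/36 / 7/36 = 1/7
P(X=1 | obs) = 1/6 / 7/36 = 6/7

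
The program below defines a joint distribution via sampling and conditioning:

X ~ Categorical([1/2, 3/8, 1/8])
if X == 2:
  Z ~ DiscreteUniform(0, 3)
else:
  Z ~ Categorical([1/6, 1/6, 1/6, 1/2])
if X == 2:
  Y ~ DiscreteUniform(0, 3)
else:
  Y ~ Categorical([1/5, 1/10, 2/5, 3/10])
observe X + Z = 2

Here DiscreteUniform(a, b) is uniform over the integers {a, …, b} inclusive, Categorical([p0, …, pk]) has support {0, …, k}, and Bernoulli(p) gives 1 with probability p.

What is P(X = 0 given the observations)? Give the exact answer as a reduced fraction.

P(X = 0 | obs) = 8/17

Enumerate traces; 12 have nonzero weight after conditioning:
  (X=0, Z=2, Y=0) weight 1/60
  (X=0, Z=2, Y=1) weight 1/120
  (X=0, Z=2, Y=2) weight 1/30
  (X=0, Z=2, Y=3) weight 1/40
  (X=1, Z=1, Y=0) weight 1/80
  (X=1, Z=1, Y=1) weight 1/160
  (X=1, Z=1, Y=2) weight 1/40
  (X=1, Z=1, Y=3) weight 3/160
  (X=2, Z=0, Y=0) weight 1/128
  … 3 more
Group by X:
  weight(X=0) = 1/12
  weight(X=1) = 1/16
  weight(X=2) = 1/32
Total weight = 1/12 + 1/16 + 1/32 = 17/96
P(X=0 | obs) = 1/12 / 17/96 = 8/17
P(X=1 | obs) = 1/16 / 17/96 = 6/17
P(X=2 | obs) = 1/32 / 17/96 = 3/17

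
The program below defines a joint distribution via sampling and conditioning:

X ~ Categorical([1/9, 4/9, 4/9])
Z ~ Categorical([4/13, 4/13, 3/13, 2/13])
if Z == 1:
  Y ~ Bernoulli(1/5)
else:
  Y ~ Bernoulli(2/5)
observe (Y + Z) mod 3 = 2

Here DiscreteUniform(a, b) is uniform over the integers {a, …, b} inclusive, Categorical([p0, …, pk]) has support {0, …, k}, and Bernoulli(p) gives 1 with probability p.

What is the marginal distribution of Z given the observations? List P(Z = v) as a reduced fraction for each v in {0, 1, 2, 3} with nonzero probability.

P(Z=1) = 4/13, P(Z=2) = 9/13

Enumerate traces; 6 have nonzero weight after conditioning:
  (X=0, Z=1, Y=1) weight 4/585
  (X=0, Z=2, Y=0) weight 1/65
  (X=1, Z=1, Y=1) weight 16/585
  (X=1, Z=2, Y=0) weight 4/65
  (X=2, Z=1, Y=1) weight 16/585
  (X=2, Z=2, Y=0) weight 4/65
Group by Z:
  weight(Z=1) = 4/65
  weight(Z=2) = 9/65
Total weight = 4/65 + 9/65 = 1/5
P(Z=1 | obs) = 4/65 / 1/5 = 4/13
P(Z=2 | obs) = 9/65 / 1/5 = 9/13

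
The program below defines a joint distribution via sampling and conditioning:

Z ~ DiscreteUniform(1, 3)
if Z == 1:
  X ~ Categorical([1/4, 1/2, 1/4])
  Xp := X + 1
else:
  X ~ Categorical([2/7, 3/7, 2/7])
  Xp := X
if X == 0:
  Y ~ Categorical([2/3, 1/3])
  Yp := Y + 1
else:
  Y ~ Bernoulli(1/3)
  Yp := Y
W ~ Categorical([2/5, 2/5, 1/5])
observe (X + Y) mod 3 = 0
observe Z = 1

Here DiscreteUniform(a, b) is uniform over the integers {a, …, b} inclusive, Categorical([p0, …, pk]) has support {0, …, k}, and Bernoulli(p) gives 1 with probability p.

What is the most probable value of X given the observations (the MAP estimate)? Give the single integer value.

argmax_v P(X = v | obs) = 0

Enumerate traces; 6 have nonzero weight after conditioning:
  (Z=1, X=0, Y=0, W=0) weight 1/45
  (Z=1, X=0, Y=0, W=1) weight 1/45
  (Z=1, X=0, Y=0, W=2) weight 1/90
  (Z=1, X=2, Y=1, W=0) weight 1/90
  (Z=1, X=2, Y=1, W=1) weight 1/90
  (Z=1, X=2, Y=1, W=2) weight 1/180
Group by X:
  weight(X=0) = 1/18
  weight(X=2) = 1/36
Total weight = 1/18 + 1/36 = 1/12
P(X=0 | obs) = 1/18 / 1/12 = 2/3
P(X=2 | obs) = 1/36 / 1/12 = 1/3
argmax = 0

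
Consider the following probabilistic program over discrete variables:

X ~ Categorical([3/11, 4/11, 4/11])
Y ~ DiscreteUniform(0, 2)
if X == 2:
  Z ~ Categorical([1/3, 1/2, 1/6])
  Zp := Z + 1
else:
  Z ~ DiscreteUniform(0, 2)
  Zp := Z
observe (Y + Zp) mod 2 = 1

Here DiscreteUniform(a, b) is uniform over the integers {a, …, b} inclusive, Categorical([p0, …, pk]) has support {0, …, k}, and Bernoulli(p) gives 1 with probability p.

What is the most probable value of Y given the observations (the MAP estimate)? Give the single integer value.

Enumerate traces; 13 have nonzero weight after conditioning:
  (X=0, Y=0, Z=1) weight 1/33
  (X=0, Y=1, Z=0) weight 1/33
  (X=0, Y=1, Z=2) weight 1/33
  (X=0, Y=2, Z=1) weight 1/33
  (X=1, Y=0, Z=1) weight 4/99
  (X=1, Y=1, Z=0) weight 4/99
  (X=1, Y=1, Z=2) weight 4/99
  (X=1, Y=2, Z=1) weight 4/99
  … 5 more
Group by Y:
  weight(Y=0) = 13/99
  weight(Y=1) = 20/99
  weight(Y=2) = 13/99
Total weight = 13/99 + 20/99 + 13/99 = 46/99
P(Y=0 | obs) = 13/99 / 46/99 = 13/46
P(Y=1 | obs) = 20/99 / 46/99 = 10/23
P(Y=2 | obs) = 13/99 / 46/99 = 13/46
argmax = 1

argmax_v P(Y = v | obs) = 1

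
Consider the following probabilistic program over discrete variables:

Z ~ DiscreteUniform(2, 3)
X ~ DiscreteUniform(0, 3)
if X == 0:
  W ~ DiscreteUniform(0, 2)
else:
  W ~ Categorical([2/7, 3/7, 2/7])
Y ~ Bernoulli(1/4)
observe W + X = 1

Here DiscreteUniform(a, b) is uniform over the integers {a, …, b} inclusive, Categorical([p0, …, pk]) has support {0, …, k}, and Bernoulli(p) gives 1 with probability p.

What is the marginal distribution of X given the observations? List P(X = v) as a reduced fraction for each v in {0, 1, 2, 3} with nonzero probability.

P(X=0) = 7/13, P(X=1) = 6/13

Enumerate traces; 8 have nonzero weight after conditioning:
  (Z=2, X=0, W=1, Y=0) weight 1/32
  (Z=2, X=0, W=1, Y=1) weight 1/96
  (Z=2, X=1, W=0, Y=0) weight 3/112
  (Z=2, X=1, W=0, Y=1) weight 1/112
  (Z=3, X=0, W=1, Y=0) weight 1/32
  (Z=3, X=0, W=1, Y=1) weight 1/96
  (Z=3, X=1, W=0, Y=0) weight 3/112
  (Z=3, X=1, W=0, Y=1) weight 1/112
Group by X:
  weight(X=0) = 1/12
  weight(X=1) = 1/14
Total weight = 1/12 + 1/14 = 13/84
P(X=0 | obs) = 1/12 / 13/84 = 7/13
P(X=1 | obs) = 1/14 / 13/84 = 6/13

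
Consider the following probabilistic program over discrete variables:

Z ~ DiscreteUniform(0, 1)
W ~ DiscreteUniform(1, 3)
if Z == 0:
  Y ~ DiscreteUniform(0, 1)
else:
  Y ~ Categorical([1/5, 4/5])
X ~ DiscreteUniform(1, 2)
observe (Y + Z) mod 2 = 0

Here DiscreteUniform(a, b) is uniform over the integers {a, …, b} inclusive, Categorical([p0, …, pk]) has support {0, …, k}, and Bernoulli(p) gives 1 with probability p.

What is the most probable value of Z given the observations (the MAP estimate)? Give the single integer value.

Enumerate traces; 12 have nonzero weight after conditioning:
  (Z=0, W=1, Y=0, X=1) weight 1/24
  (Z=0, W=1, Y=0, X=2) weight 1/24
  (Z=0, W=2, Y=0, X=1) weight 1/24
  (Z=0, W=2, Y=0, X=2) weight 1/24
  (Z=0, W=3, Y=0, X=1) weight 1/24
  (Z=0, W=3, Y=0, X=2) weight 1/24
  (Z=1, W=1, Y=1, X=1) weight 1/15
  (Z=1, W=1, Y=1, X=2) weight 1/15
  … 4 more
Group by Z:
  weight(Z=0) = 1/4
  weight(Z=1) = 2/5
Total weight = 1/4 + 2/5 = 13/20
P(Z=0 | obs) = 1/4 / 13/20 = 5/13
P(Z=1 | obs) = 2/5 / 13/20 = 8/13
argmax = 1

argmax_v P(Z = v | obs) = 1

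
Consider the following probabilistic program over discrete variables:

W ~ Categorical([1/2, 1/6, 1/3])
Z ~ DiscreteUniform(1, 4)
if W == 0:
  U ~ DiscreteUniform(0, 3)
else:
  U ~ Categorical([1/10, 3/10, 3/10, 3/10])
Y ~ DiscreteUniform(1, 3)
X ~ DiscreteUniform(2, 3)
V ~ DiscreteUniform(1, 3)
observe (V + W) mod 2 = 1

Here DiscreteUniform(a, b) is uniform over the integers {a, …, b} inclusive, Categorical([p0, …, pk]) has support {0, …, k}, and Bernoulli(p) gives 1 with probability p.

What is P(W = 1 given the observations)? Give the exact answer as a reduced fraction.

P(W = 1 | obs) = 1/11

Enumerate traces; 480 have nonzero weight after conditioning:
  (W=0, Z=1, U=0, Y=1, X=2, V=1) weight 1/576
  (W=0, Z=1, U=0, Y=1, X=2, V=3) weight 1/576
  (W=0, Z=1, U=0, Y=1, X=3, V=1) weight 1/576
  (W=0, Z=1, U=0, Y=1, X=3, V=3) weight 1/576
  (W=0, Z=1, U=0, Y=2, X=2, V=1) weight 1/576
  (W=0, Z=1, U=0, Y=2, X=2, V=3) weight 1/576
  (W=0, Z=1, U=0, Y=2, X=3, V=1) weight 1/576
  (W=0, Z=1, U=0, Y=2, X=3, V=3) weight 1/576
  (W=1, Z=1, U=0, Y=1, X=2, V=2) weight 1/4320
  (W=2, Z=1, U=0, Y=1, X=2, V=1) weight 1/2160
  … 470 more
Group by W:
  weight(W=0) = 1/3
  weight(W=1) = 1/18
  weight(W=2) = 2/9
Total weight = 1/3 + 1/18 + 2/9 = 11/18
P(W=0 | obs) = 1/3 / 11/18 = 6/11
P(W=1 | obs) = 1/18 / 11/18 = 1/11
P(W=2 | obs) = 2/9 / 11/18 = 4/11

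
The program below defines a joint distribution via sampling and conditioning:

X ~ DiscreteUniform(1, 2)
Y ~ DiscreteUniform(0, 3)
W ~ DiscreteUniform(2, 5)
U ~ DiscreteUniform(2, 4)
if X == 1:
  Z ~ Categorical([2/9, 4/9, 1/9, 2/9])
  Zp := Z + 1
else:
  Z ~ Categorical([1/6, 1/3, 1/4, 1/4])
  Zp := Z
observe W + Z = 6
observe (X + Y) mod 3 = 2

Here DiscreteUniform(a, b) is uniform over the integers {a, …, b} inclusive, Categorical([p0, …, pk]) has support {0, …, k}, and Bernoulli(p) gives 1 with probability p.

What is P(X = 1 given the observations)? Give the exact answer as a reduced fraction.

Enumerate traces; 27 have nonzero weight after conditioning:
  (X=1, Y=1, W=3, U=2, Z=3) weight 1/432
  (X=1, Y=1, W=3, U=3, Z=3) weight 1/432
  (X=1, Y=1, W=3, U=4, Z=3) weight 1/432
  (X=1, Y=1, W=4, U=2, Z=2) weight 1/864
  (X=1, Y=1, W=4, U=3, Z=2) weight 1/864
  (X=1, Y=1, W=4, U=4, Z=2) weight 1/864
  (X=1, Y=1, W=5, U=2, Z=1) weight 1/216
  (X=1, Y=1, W=5, U=3, Z=1) weight 1/216
  (X=2, Y=0, W=3, U=2, Z=3) weight 1/384
  … 18 more
Group by X:
  weight(X=1) = 7/288
  weight(X=2) = 5/96
Total weight = 7/288 + 5/96 = 11/144
P(X=1 | obs) = 7/288 / 11/144 = 7/22
P(X=2 | obs) = 5/96 / 11/144 = 15/22

P(X = 1 | obs) = 7/22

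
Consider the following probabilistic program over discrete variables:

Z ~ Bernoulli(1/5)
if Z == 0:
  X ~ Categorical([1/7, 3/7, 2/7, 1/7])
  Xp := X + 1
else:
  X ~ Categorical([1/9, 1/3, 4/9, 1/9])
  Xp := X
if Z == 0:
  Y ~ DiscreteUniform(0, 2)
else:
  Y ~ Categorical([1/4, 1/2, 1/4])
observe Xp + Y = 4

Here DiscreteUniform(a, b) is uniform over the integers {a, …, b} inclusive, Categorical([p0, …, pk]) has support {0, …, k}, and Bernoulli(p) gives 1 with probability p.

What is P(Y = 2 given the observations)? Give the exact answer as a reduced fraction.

P(Y = 2 | obs) = 86/165

Enumerate traces; 5 have nonzero weight after conditioning:
  (Z=0, X=1, Y=2) weight 4/35
  (Z=0, X=2, Y=1) weight 8/105
  (Z=0, X=3, Y=0) weight 4/105
  (Z=1, X=2, Y=2) weight 1/45
  (Z=1, X=3, Y=1) weight 1/90
Group by Y:
  weight(Y=0) = 4/105
  weight(Y=1) = 11/126
  weight(Y=2) = 43/315
Total weight = 4/105 + 11/126 + 43/315 = 11/42
P(Y=0 | obs) = 4/105 / 11/42 = 8/55
P(Y=1 | obs) = 11/126 / 11/42 = 1/3
P(Y=2 | obs) = 43/315 / 11/42 = 86/165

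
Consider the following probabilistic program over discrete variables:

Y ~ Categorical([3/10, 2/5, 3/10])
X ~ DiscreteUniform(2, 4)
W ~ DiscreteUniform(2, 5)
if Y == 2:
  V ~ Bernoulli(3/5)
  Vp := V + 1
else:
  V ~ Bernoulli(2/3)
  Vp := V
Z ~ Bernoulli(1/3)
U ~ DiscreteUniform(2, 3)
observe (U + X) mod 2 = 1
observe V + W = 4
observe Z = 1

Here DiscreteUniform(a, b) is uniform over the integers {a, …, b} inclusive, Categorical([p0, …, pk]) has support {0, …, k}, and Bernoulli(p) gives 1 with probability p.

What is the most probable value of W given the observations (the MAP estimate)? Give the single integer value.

argmax_v P(W = v | obs) = 3

Enumerate traces; 18 have nonzero weight after conditioning:
  (Y=0, X=2, W=3, V=1, Z=1, U=3) weight 1/360
  (Y=0, X=2, W=4, V=0, Z=1, U=3) weight 1/720
  (Y=0, X=3, W=3, V=1, Z=1, U=2) weight 1/360
  (Y=0, X=3, W=4, V=0, Z=1, U=2) weight 1/720
  (Y=0, X=4, W=3, V=1, Z=1, U=3) weight 1/360
  (Y=0, X=4, W=4, V=0, Z=1, U=3) weight 1/720
  (Y=1, X=2, W=3, V=1, Z=1, U=3) weight 1/270
  (Y=1, X=2, W=4, V=0, Z=1, U=3) weight 1/540
  … 10 more
Group by W:
  weight(W=3) = 97/3600
  weight(W=4) = 53/3600
Total weight = 97/3600 + 53/3600 = 1/24
P(W=3 | obs) = 97/3600 / 1/24 = 97/150
P(W=4 | obs) = 53/3600 / 1/24 = 53/150
argmax = 3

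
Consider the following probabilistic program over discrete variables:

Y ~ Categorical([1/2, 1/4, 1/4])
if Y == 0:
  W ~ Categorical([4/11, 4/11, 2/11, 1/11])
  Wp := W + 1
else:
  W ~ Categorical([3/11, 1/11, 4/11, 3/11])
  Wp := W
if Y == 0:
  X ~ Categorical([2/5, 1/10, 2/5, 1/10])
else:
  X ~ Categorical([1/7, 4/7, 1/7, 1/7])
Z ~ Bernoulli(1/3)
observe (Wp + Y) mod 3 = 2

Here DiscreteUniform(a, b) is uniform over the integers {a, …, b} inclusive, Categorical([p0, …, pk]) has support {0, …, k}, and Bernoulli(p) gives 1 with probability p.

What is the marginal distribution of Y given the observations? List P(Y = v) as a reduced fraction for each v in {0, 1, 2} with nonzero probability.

Enumerate traces; 32 have nonzero weight after conditioning:
  (Y=0, W=1, X=0, Z=0) weight 8/165
  (Y=0, W=1, X=0, Z=1) weight 4/165
  (Y=0, W=1, X=1, Z=0) weight 2/165
  (Y=0, W=1, X=1, Z=1) weight 1/165
  (Y=0, W=1, X=2, Z=0) weight 8/165
  (Y=0, W=1, X=2, Z=1) weight 4/165
  (Y=0, W=1, X=3, Z=0) weight 2/165
  (Y=0, W=1, X=3, Z=1) weight 1/165
  (Y=1, W=1, X=0, Z=0) weight 1/462
  (Y=2, W=0, X=0, Z=0) weight 1/154
  … 22 more
Group by Y:
  weight(Y=0) = 2/11
  weight(Y=1) = 1/44
  weight(Y=2) = 3/22
Total weight = 2/11 + 1/44 + 3/22 = 15/44
P(Y=0 | obs) = 2/11 / 15/44 = 8/15
P(Y=1 | obs) = 1/44 / 15/44 = 1/15
P(Y=2 | obs) = 3/22 / 15/44 = 2/5

P(Y=0) = 8/15, P(Y=1) = 1/15, P(Y=2) = 2/5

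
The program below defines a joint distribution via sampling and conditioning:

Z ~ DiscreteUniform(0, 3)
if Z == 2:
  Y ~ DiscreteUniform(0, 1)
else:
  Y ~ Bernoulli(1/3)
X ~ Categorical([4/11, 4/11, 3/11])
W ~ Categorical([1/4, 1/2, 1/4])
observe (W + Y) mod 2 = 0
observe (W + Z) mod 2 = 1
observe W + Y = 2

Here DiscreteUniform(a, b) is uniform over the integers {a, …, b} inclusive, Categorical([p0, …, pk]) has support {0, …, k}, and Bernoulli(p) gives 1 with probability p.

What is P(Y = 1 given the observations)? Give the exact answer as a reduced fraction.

Enumerate traces; 12 have nonzero weight after conditioning:
  (Z=0, Y=1, X=0, W=1) weight 1/66
  (Z=0, Y=1, X=1, W=1) weight 1/66
  (Z=0, Y=1, X=2, W=1) weight 1/88
  (Z=1, Y=0, X=0, W=2) weight 1/66
  (Z=1, Y=0, X=1, W=2) weight 1/66
  (Z=1, Y=0, X=2, W=2) weight 1/88
  (Z=2, Y=1, X=0, W=1) weight 1/44
  (Z=2, Y=1, X=1, W=1) weight 1/44
  … 4 more
Group by Y:
  weight(Y=0) = 1/12
  weight(Y=1) = 5/48
Total weight = 1/12 + 5/48 = 3/16
P(Y=0 | obs) = 1/12 / 3/16 = 4/9
P(Y=1 | obs) = 5/48 / 3/16 = 5/9

P(Y = 1 | obs) = 5/9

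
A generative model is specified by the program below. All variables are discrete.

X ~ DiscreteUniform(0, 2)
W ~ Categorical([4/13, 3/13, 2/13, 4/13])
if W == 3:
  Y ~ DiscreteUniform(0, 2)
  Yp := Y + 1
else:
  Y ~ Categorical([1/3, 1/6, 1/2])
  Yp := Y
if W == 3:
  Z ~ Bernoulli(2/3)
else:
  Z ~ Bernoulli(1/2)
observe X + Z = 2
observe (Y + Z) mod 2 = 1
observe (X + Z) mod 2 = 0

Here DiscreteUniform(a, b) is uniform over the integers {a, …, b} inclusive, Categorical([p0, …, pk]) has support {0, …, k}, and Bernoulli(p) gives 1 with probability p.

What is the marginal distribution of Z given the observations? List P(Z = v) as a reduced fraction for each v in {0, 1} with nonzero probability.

Enumerate traces; 12 have nonzero weight after conditioning:
  (X=1, W=0, Y=0, Z=1) weight 2/117
  (X=1, W=0, Y=2, Z=1) weight 1/39
  (X=1, W=1, Y=0, Z=1) weight 1/78
  (X=1, W=1, Y=2, Z=1) weight 1/52
  (X=1, W=2, Y=0, Z=1) weight 1/117
  (X=1, W=2, Y=2, Z=1) weight 1/78
  (X=1, W=3, Y=0, Z=1) weight 8/351
  (X=1, W=3, Y=2, Z=1) weight 8/351
  (X=2, W=0, Y=1, Z=0) weight 1/117
  … 3 more
Group by Z:
  weight(Z=0) = 43/1404
  weight(Z=1) = 199/1404
Total weight = 43/1404 + 199/1404 = 121/702
P(Z=0 | obs) = 43/1404 / 121/702 = 43/242
P(Z=1 | obs) = 199/1404 / 121/702 = 199/242

P(Z=0) = 43/242, P(Z=1) = 199/242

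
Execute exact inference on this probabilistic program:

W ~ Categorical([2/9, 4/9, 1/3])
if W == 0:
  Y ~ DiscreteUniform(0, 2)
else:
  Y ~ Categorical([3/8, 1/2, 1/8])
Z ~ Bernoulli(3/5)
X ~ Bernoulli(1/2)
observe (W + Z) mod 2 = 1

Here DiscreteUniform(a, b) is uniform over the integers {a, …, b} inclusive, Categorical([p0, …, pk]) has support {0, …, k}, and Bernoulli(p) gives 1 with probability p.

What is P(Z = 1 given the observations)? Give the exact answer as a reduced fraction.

Enumerate traces; 18 have nonzero weight after conditioning:
  (W=0, Y=0, Z=1, X=0) weight 1/45
  (W=0, Y=0, Z=1, X=1) weight 1/45
  (W=0, Y=1, Z=1, X=0) weight 1/45
  (W=0, Y=1, Z=1, X=1) weight 1/45
  (W=0, Y=2, Z=1, X=0) weight 1/45
  (W=0, Y=2, Z=1, X=1) weight 1/45
  (W=1, Y=0, Z=0, X=0) weight 1/30
  (W=1, Y=0, Z=0, X=1) weight 1/30
  … 10 more
Group by Z:
  weight(Z=0) = 8/45
  weight(Z=1) = 1/3
Total weight = 8/45 + 1/3 = 23/45
P(Z=0 | obs) = 8/45 / 23/45 = 8/23
P(Z=1 | obs) = 1/3 / 23/45 = 15/23

P(Z = 1 | obs) = 15/23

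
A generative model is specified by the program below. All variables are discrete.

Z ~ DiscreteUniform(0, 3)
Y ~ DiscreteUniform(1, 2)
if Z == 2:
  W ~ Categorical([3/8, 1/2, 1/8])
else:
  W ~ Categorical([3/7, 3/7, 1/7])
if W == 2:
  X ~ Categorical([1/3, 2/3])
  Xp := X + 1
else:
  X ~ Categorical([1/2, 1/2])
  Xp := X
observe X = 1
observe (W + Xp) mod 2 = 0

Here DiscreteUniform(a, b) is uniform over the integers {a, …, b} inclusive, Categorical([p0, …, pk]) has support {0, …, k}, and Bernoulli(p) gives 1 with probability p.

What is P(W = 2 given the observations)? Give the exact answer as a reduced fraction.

P(W = 2 | obs) = 31/106

Enumerate traces; 16 have nonzero weight after conditioning:
  (Z=0, Y=1, W=1, X=1) weight 3/112
  (Z=0, Y=1, W=2, X=1) weight 1/84
  (Z=0, Y=2, W=1, X=1) weight 3/112
  (Z=0, Y=2, W=2, X=1) weight 1/84
  (Z=1, Y=1, W=1, X=1) weight 3/112
  (Z=1, Y=1, W=2, X=1) weight 1/84
  (Z=1, Y=2, W=1, X=1) weight 3/112
  (Z=1, Y=2, W=2, X=1) weight 1/84
  … 8 more
Group by W:
  weight(W=1) = 25/112
  weight(W=2) = 31/336
Total weight = 25/112 + 31/336 = 53/168
P(W=1 | obs) = 25/112 / 53/168 = 75/106
P(W=2 | obs) = 31/336 / 53/168 = 31/106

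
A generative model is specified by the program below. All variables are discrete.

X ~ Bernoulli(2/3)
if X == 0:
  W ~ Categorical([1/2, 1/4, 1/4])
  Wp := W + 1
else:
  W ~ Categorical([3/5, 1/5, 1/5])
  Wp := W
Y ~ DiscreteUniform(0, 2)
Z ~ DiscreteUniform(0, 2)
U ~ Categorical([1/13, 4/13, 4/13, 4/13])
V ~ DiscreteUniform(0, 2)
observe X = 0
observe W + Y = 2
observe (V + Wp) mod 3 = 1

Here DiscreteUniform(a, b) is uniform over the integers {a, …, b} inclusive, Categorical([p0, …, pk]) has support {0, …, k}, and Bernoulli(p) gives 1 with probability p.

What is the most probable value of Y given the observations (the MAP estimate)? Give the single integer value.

Enumerate traces; 36 have nonzero weight after conditioning:
  (X=0, W=0, Y=2, Z=0, U=0, V=0) weight 1/2106
  (X=0, W=0, Y=2, Z=0, U=1, V=0) weight 2/1053
  (X=0, W=0, Y=2, Z=0, U=2, V=0) weight 2/1053
  (X=0, W=0, Y=2, Z=0, U=3, V=0) weight 2/1053
  (X=0, W=0, Y=2, Z=1, U=0, V=0) weight 1/2106
  (X=0, W=0, Y=2, Z=1, U=1, V=0) weight 2/1053
  (X=0, W=0, Y=2, Z=1, U=2, V=0) weight 2/1053
  (X=0, W=0, Y=2, Z=1, U=3, V=0) weight 2/1053
  (X=0, W=1, Y=1, Z=0, U=0, V=2) weight 1/4212
  (X=0, W=2, Y=0, Z=0, U=0, V=1) weight 1/4212
  … 26 more
Group by Y:
  weight(Y=0) = 1/108
  weight(Y=1) = 1/108
  weight(Y=2) = 1/54
Total weight = 1/108 + 1/108 + 1/54 = 1/27
P(Y=0 | obs) = 1/108 / 1/27 = 1/4
P(Y=1 | obs) = 1/108 / 1/27 = 1/4
P(Y=2 | obs) = 1/54 / 1/27 = 1/2
argmax = 2

argmax_v P(Y = v | obs) = 2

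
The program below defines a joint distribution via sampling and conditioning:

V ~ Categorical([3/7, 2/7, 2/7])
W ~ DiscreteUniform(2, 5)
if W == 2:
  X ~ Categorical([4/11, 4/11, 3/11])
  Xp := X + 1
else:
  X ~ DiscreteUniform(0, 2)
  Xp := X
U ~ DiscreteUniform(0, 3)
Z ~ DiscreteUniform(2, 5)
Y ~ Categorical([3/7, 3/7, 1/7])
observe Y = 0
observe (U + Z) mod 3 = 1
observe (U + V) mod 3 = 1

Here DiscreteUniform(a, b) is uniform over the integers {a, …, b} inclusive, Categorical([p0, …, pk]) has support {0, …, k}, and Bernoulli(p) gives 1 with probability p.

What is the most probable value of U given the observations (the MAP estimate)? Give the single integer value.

Enumerate traces; 60 have nonzero weight after conditioning:
  (V=0, W=2, X=0, U=1, Z=3, Y=0) weight 9/8624
  (V=0, W=2, X=1, U=1, Z=3, Y=0) weight 9/8624
  (V=0, W=2, X=2, U=1, Z=3, Y=0) weight 27/34496
  (V=0, W=3, X=0, U=1, Z=3, Y=0) weight 3/3136
  (V=0, W=3, X=1, U=1, Z=3, Y=0) weight 3/3136
  (V=0, W=3, X=2, U=1, Z=3, Y=0) weight 3/3136
  (V=0, W=4, X=0, U=1, Z=3, Y=0) weight 3/3136
  (V=0, W=4, X=1, U=1, Z=3, Y=0) weight 3/3136
  (V=1, W=2, X=0, U=0, Z=4, Y=0) weight 3/4312
  (V=1, W=2, X=0, U=3, Z=4, Y=0) weight 3/4312
  … 50 more
Group by U:
  weight(U=0) = 3/392
  weight(U=1) = 9/784
  weight(U=2) = 3/196
  weight(U=3) = 3/392
Total weight = 3/392 + 9/784 + 3/196 + 3/392 = 33/784
P(U=0 | obs) = 3/392 / 33/784 = 2/11
P(U=1 | obs) = 9/784 / 33/784 = 3/11
P(U=2 | obs) = 3/196 / 33/784 = 4/11
P(U=3 | obs) = 3/392 / 33/784 = 2/11
argmax = 2

argmax_v P(U = v | obs) = 2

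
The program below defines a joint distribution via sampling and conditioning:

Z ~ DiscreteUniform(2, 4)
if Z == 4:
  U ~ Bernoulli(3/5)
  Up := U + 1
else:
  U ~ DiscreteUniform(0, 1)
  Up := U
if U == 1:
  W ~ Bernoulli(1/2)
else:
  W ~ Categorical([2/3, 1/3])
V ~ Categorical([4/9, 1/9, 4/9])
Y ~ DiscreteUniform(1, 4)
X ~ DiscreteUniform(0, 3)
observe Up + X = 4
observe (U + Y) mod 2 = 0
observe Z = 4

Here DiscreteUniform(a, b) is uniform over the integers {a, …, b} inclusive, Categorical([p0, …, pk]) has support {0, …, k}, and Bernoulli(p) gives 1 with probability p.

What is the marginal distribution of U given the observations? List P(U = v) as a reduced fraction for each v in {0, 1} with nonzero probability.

P(U=0) = 2/5, P(U=1) = 3/5

Enumerate traces; 24 have nonzero weight after conditioning:
  (Z=4, U=0, W=0, V=0, Y=2, X=3) weight 1/405
  (Z=4, U=0, W=0, V=0, Y=4, X=3) weight 1/405
  (Z=4, U=0, W=0, V=1, Y=2, X=3) weight 1/1620
  (Z=4, U=0, W=0, V=1, Y=4, X=3) weight 1/1620
  (Z=4, U=0, W=0, V=2, Y=2, X=3) weight 1/405
  (Z=4, U=0, W=0, V=2, Y=4, X=3) weight 1/405
  (Z=4, U=0, W=1, V=0, Y=2, X=3) weight 1/810
  (Z=4, U=0, W=1, V=0, Y=4, X=3) weight 1/810
  (Z=4, U=1, W=0, V=0, Y=1, X=2) weight 1/360
  … 15 more
Group by U:
  weight(U=0) = 1/60
  weight(U=1) = 1/40
Total weight = 1/60 + 1/40 = 1/24
P(U=0 | obs) = 1/60 / 1/24 = 2/5
P(U=1 | obs) = 1/40 / 1/24 = 3/5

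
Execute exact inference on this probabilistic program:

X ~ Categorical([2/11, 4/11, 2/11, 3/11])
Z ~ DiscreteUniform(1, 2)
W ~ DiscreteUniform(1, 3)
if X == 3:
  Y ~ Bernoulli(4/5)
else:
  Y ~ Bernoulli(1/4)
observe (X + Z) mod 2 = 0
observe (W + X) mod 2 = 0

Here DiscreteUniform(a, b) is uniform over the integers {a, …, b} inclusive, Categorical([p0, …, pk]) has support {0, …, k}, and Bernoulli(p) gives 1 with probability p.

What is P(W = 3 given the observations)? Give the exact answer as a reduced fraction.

P(W = 3 | obs) = 7/18

Enumerate traces; 12 have nonzero weight after conditioning:
  (X=0, Z=2, W=2, Y=0) weight 1/44
  (X=0, Z=2, W=2, Y=1) weight 1/132
  (X=1, Z=1, W=1, Y=0) weight 1/22
  (X=1, Z=1, W=1, Y=1) weight 1/66
  (X=1, Z=1, W=3, Y=0) weight 1/22
  (X=1, Z=1, W=3, Y=1) weight 1/66
  (X=2, Z=2, W=2, Y=0) weight 1/44
  (X=2, Z=2, W=2, Y=1) weight 1/132
  … 4 more
Group by W:
  weight(W=1) = 7/66
  weight(W=2) = 2/33
  weight(W=3) = 7/66
Total weight = 7/66 + 2/33 + 7/66 = 3/11
P(W=1 | obs) = 7/66 / 3/11 = 7/18
P(W=2 | obs) = 2/33 / 3/11 = 2/9
P(W=3 | obs) = 7/66 / 3/11 = 7/18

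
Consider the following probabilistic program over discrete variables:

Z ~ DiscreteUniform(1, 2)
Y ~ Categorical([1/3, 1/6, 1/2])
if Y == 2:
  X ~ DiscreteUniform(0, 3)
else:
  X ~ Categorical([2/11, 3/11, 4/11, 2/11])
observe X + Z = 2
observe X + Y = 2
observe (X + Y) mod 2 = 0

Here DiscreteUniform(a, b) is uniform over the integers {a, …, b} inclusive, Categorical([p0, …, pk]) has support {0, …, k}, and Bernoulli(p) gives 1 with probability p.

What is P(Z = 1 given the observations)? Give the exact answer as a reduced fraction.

Enumerate traces; 2 have nonzero weight after conditioning:
  (Z=1, Y=1, X=1) weight 1/44
  (Z=2, Y=2, X=0) weight 1/16
Group by Z:
  weight(Z=1) = 1/44
  weight(Z=2) = 1/16
Total weight = 1/44 + 1/16 = 15/176
P(Z=1 | obs) = 1/44 / 15/176 = 4/15
P(Z=2 | obs) = 1/16 / 15/176 = 11/15

P(Z = 1 | obs) = 4/15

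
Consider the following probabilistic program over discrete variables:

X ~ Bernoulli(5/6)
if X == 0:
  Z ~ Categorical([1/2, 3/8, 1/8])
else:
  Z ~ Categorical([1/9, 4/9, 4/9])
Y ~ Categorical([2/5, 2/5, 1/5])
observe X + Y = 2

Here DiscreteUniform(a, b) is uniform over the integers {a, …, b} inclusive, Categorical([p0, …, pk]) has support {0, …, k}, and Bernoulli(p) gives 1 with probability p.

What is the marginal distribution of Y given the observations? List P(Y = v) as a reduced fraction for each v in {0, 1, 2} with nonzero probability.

P(Y=1) = 10/11, P(Y=2) = 1/11

Enumerate traces; 6 have nonzero weight after conditioning:
  (X=0, Z=0, Y=2) weight 1/60
  (X=0, Z=1, Y=2) weight 1/80
  (X=0, Z=2, Y=2) weight 1/240
  (X=1, Z=0, Y=1) weight 1/27
  (X=1, Z=1, Y=1) weight 4/27
  (X=1, Z=2, Y=1) weight 4/27
Group by Y:
  weight(Y=1) = 1/3
  weight(Y=2) = 1/30
Total weight = 1/3 + 1/30 = 11/30
P(Y=1 | obs) = 1/3 / 11/30 = 10/11
P(Y=2 | obs) = 1/30 / 11/30 = 1/11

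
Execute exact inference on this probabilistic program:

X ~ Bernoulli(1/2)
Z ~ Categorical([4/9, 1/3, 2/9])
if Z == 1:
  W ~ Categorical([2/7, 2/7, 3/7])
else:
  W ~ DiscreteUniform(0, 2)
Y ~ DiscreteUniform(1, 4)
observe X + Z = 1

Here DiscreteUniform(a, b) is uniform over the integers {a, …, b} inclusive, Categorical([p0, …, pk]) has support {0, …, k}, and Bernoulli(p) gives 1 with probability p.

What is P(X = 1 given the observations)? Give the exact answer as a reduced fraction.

Enumerate traces; 24 have nonzero weight after conditioning:
  (X=0, Z=1, W=0, Y=1) weight 1/84
  (X=0, Z=1, W=0, Y=2) weight 1/84
  (X=0, Z=1, W=0, Y=3) weight 1/84
  (X=0, Z=1, W=0, Y=4) weight 1/84
  (X=0, Z=1, W=1, Y=1) weight 1/84
  (X=0, Z=1, W=1, Y=2) weight 1/84
  (X=0, Z=1, W=1, Y=3) weight 1/84
  (X=0, Z=1, W=1, Y=4) weight 1/84
  (X=1, Z=0, W=0, Y=1) weight 1/54
  … 15 more
Group by X:
  weight(X=0) = 1/6
  weight(X=1) = 2/9
Total weight = 1/6 + 2/9 = 7/18
P(X=0 | obs) = 1/6 / 7/18 = 3/7
P(X=1 | obs) = 2/9 / 7/18 = 4/7

P(X = 1 | obs) = 4/7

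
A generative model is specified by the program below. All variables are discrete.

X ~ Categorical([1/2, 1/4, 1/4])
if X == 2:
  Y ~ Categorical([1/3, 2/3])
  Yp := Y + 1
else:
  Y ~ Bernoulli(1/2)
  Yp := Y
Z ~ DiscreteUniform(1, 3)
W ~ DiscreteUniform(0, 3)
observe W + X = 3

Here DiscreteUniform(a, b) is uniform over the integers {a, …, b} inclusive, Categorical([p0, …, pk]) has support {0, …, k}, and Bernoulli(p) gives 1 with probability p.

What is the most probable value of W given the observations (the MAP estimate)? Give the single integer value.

Enumerate traces; 18 have nonzero weight after conditioning:
  (X=0, Y=0, Z=1, W=3) weight 1/48
  (X=0, Y=0, Z=2, W=3) weight 1/48
  (X=0, Y=0, Z=3, W=3) weight 1/48
  (X=0, Y=1, Z=1, W=3) weight 1/48
  (X=0, Y=1, Z=2, W=3) weight 1/48
  (X=0, Y=1, Z=3, W=3) weight 1/48
  (X=1, Y=0, Z=1, W=2) weight 1/96
  (X=1, Y=0, Z=2, W=2) weight 1/96
  (X=2, Y=0, Z=1, W=1) weight 1/144
  … 9 more
Group by W:
  weight(W=1) = 1/16
  weight(W=2) = 1/16
  weight(W=3) = 1/8
Total weight = 1/16 + 1/16 + 1/8 = 1/4
P(W=1 | obs) = 1/16 / 1/4 = 1/4
P(W=2 | obs) = 1/16 / 1/4 = 1/4
P(W=3 | obs) = 1/8 / 1/4 = 1/2
argmax = 3

argmax_v P(W = v | obs) = 3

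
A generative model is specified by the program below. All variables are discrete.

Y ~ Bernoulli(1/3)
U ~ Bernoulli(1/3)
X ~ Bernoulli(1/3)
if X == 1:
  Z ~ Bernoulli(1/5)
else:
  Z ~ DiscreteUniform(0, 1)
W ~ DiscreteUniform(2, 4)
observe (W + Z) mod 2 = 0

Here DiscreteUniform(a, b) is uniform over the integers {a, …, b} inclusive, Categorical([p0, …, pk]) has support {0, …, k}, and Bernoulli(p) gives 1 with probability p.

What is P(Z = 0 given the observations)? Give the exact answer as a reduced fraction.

P(Z = 0 | obs) = 3/4

Enumerate traces; 24 have nonzero weight after conditioning:
  (Y=0, U=0, X=0, Z=0, W=2) weight 4/81
  (Y=0, U=0, X=0, Z=0, W=4) weight 4/81
  (Y=0, U=0, X=0, Z=1, W=3) weight 4/81
  (Y=0, U=0, X=1, Z=0, W=2) weight 16/405
  (Y=0, U=0, X=1, Z=0, W=4) weight 16/405
  (Y=0, U=0, X=1, Z=1, W=3) weight 4/405
  (Y=0, U=1, X=0, Z=0, W=2) weight 2/81
  (Y=0, U=1, X=0, Z=0, W=4) weight 2/81
  … 16 more
Group by Z:
  weight(Z=0) = 2/5
  weight(Z=1) = 2/15
Total weight = 2/5 + 2/15 = 8/15
P(Z=0 | obs) = 2/5 / 8/15 = 3/4
P(Z=1 | obs) = 2/15 / 8/15 = 1/4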